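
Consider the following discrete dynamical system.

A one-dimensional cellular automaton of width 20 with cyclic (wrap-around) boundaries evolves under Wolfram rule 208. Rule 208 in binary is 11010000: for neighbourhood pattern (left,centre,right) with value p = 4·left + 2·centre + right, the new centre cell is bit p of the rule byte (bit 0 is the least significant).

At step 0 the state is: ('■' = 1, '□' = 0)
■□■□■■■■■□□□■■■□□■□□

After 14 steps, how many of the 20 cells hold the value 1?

[0] ■□■□■■■■■□□□■■■□□■□□
[1] □□□□□■■■■■□□□■■■□□■□
[2] □□□□□□■■■■■□□□■■■□□■
[3] ■□□□□□□■■■■■□□□■■■□□
[4] □■□□□□□□■■■■■□□□■■■□
[5] □□■□□□□□□■■■■■□□□■■■
[6] ■□□■□□□□□□■■■■■□□□■■
[7] ■■□□■□□□□□□■■■■■□□□■
[8] ■■■□□■□□□□□□■■■■■□□□
[9] □■■■□□■□□□□□□■■■■■□□
[10] □□■■■□□■□□□□□□■■■■■□
[11] □□□■■■□□■□□□□□□■■■■■
[12] ■□□□■■■□□■□□□□□□■■■■
[13] ■■□□□■■■□□■□□□□□□■■■
[14] ■■■□□□■■■□□■□□□□□□■■

9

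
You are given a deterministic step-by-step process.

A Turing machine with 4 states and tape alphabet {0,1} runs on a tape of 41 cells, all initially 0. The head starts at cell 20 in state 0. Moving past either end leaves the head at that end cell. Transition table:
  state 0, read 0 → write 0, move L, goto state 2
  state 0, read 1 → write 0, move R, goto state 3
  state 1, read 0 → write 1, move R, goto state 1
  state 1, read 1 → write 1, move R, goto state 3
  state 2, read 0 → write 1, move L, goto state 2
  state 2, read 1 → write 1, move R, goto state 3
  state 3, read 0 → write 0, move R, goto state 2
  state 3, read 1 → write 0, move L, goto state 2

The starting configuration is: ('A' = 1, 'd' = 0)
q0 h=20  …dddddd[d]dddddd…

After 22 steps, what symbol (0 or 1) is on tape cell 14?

gen 0: q0 h=20  …dddddd[d]dddddd…
gen 1: q2 h=19  …dddddd[d]dddddd…
gen 2: q2 h=18  …dddddd[d]Addddd…
gen 3: q2 h=17  …dddddd[d]AAdddd…
gen 4: q2 h=16  …dddddd[d]AAAddd…
gen 5: q2 h=15  …dddddd[d]AAAAdd…
gen 6: q2 h=14  …dddddd[d]AAAAAd…
gen 7: q2 h=13  …dddddd[d]AAAAAA…
gen 8: q2 h=12  …dddddd[d]AAAAAA…
gen 9: q2 h=11  …dddddd[d]AAAAAA…
gen 10: q2 h=10  …dddddd[d]AAAAAA…
gen 11: q2 h= 9  …dddddd[d]AAAAAA…
gen 12: q2 h= 8  …dddddd[d]AAAAAA…
gen 13: q2 h= 7  …dddddd[d]AAAAAA…
gen 14: q2 h= 6  |dddddd[d]AAAAAA…
gen 15: q2 h= 5  |ddddd[d]AAAAAA…
gen 16: q2 h= 4  |dddd[d]AAAAAA…
gen 17: q2 h= 3  |ddd[d]AAAAAA…
gen 18: q2 h= 2  |dd[d]AAAAAA…
gen 19: q2 h= 1  |d[d]AAAAAA…
gen 20: q2 h= 0  |[d]AAAAAA…
gen 21: q2 h= 0  |[A]AAAAAA…
gen 22: q3 h= 1  |A[A]AAAAAA…

1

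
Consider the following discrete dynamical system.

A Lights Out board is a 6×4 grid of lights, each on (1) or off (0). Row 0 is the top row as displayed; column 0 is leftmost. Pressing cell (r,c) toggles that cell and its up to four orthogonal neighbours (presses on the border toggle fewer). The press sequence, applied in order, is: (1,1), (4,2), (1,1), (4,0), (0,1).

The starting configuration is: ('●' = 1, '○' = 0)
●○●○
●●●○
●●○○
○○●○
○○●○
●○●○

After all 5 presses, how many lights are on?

gen 0: ●○●○
●●●○
●●○○
○○●○
○○●○
●○●○
gen 1: ●●●○
○○○○
●○○○
○○●○
○○●○
●○●○
gen 2: ●●●○
○○○○
●○○○
○○○○
○●○●
●○○○
gen 3: ●○●○
●●●○
●●○○
○○○○
○●○●
●○○○
gen 4: ●○●○
●●●○
●●○○
●○○○
●○○●
○○○○
gen 5: ○●○○
●○●○
●●○○
●○○○
●○○●
○○○○

8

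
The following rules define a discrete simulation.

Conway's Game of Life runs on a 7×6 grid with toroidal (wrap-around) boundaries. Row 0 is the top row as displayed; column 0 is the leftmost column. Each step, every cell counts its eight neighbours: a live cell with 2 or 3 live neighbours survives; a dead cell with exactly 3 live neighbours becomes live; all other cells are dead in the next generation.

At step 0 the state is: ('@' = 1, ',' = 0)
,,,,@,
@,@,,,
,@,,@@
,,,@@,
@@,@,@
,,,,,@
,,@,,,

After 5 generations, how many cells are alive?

gen 0: ,,,,@,
@,@,,,
,@,,@@
,,,@@,
@@,@,@
,,,,,@
,,@,,,
gen 1: ,@,@,,
@@,@@,
@@@,@@
,@,@,,
@,@@,@
,@@,@@
,,,,,,
gen 2: @@,@@,
,,,,,,
,,,,,,
,,,,,,
,,,,,@
,@@,@@
@@,@@,
gen 3: @@,@@,
,,,,,,
,,,,,,
,,,,,,
@,,,@@
,@@,,,
,,,,,,
gen 4: ,,,,,,
,,,,,,
,,,,,,
,,,,,@
@@,,,@
@@,,,@
@,,@,,
gen 5: ,,,,,,
,,,,,,
,,,,,,
,,,,,@
,@,,@,
,,@,@,
@@,,,@

8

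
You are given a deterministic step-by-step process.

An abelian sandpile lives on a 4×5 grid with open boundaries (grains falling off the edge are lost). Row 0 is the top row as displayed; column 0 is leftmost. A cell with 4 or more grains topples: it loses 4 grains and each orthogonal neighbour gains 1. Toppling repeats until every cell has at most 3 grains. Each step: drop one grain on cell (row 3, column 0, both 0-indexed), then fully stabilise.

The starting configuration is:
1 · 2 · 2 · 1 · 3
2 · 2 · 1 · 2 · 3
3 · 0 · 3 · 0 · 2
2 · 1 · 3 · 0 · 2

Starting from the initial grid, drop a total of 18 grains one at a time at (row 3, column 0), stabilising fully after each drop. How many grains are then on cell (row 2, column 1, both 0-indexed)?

2

k=0  1 · 2 · 2 · 1 · 3
2 · 2 · 1 · 2 · 3
3 · 0 · 3 · 0 · 2
2 · 1 · 3 · 0 · 2
k=1  1 · 2 · 2 · 1 · 3
2 · 2 · 1 · 2 · 3
3 · 0 · 3 · 0 · 2
3 · 1 · 3 · 0 · 2
k=2  1 · 2 · 2 · 1 · 3
3 · 2 · 1 · 2 · 3
0 · 1 · 3 · 0 · 2
1 · 2 · 3 · 0 · 2
k=3  1 · 2 · 2 · 1 · 3
3 · 2 · 1 · 2 · 3
0 · 1 · 3 · 0 · 2
2 · 2 · 3 · 0 · 2
k=4  1 · 2 · 2 · 1 · 3
3 · 2 · 1 · 2 · 3
0 · 1 · 3 · 0 · 2
3 · 2 · 3 · 0 · 2
k=5  1 · 2 · 2 · 1 · 3
3 · 2 · 1 · 2 · 3
1 · 1 · 3 · 0 · 2
0 · 3 · 3 · 0 · 2
k=6  1 · 2 · 2 · 1 · 3
3 · 2 · 1 · 2 · 3
1 · 1 · 3 · 0 · 2
1 · 3 · 3 · 0 · 2
k=7  1 · 2 · 2 · 1 · 3
3 · 2 · 1 · 2 · 3
1 · 1 · 3 · 0 · 2
2 · 3 · 3 · 0 · 2
k=8  1 · 2 · 2 · 1 · 3
3 · 2 · 1 · 2 · 3
1 · 1 · 3 · 0 · 2
3 · 3 · 3 · 0 · 2
k=9  1 · 2 · 2 · 1 · 3
3 · 2 · 2 · 2 · 3
2 · 3 · 0 · 1 · 2
1 · 1 · 1 · 1 · 2
k=10  1 · 2 · 2 · 1 · 3
3 · 2 · 2 · 2 · 3
2 · 3 · 0 · 1 · 2
2 · 1 · 1 · 1 · 2
k=11  1 · 2 · 2 · 1 · 3
3 · 2 · 2 · 2 · 3
2 · 3 · 0 · 1 · 2
3 · 1 · 1 · 1 · 2
k=12  1 · 2 · 2 · 1 · 3
3 · 2 · 2 · 2 · 3
3 · 3 · 0 · 1 · 2
0 · 2 · 1 · 1 · 2
k=13  1 · 2 · 2 · 1 · 3
3 · 2 · 2 · 2 · 3
3 · 3 · 0 · 1 · 2
1 · 2 · 1 · 1 · 2
k=14  1 · 2 · 2 · 1 · 3
3 · 2 · 2 · 2 · 3
3 · 3 · 0 · 1 · 2
2 · 2 · 1 · 1 · 2
k=15  1 · 2 · 2 · 1 · 3
3 · 2 · 2 · 2 · 3
3 · 3 · 0 · 1 · 2
3 · 2 · 1 · 1 · 2
k=16  2 · 3 · 2 · 1 · 3
1 · 0 · 3 · 2 · 3
2 · 2 · 1 · 1 · 2
2 · 0 · 2 · 1 · 2
k=17  2 · 3 · 2 · 1 · 3
1 · 0 · 3 · 2 · 3
2 · 2 · 1 · 1 · 2
3 · 0 · 2 · 1 · 2
k=18  2 · 3 · 2 · 1 · 3
1 · 0 · 3 · 2 · 3
3 · 2 · 1 · 1 · 2
0 · 1 · 2 · 1 · 2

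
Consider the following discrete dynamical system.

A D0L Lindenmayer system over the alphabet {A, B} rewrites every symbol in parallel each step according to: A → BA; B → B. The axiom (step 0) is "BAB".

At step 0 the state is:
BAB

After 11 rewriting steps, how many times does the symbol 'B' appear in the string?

13

step 0: BAB
step 1: BBAB
step 2: BBBAB
step 3: BBBBAB
step 4: BBBBBAB
step 5: BBBBBBAB
step 6: BBBBBBBAB
step 7: BBBBBBBBAB
step 8: BBBBBBBBBAB
step 9: BBBBBBBBBBAB
step 10: BBBBBBBBBBBAB
step 11: BBBBBBBBBBBBAB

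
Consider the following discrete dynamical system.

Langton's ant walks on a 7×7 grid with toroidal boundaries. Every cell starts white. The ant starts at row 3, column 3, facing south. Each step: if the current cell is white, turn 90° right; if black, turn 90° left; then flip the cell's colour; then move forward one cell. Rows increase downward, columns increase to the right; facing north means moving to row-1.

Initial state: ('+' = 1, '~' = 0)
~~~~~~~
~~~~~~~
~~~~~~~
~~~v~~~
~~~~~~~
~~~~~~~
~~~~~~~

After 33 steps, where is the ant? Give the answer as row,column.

t=0: ~~~~~~~
~~~~~~~
~~~~~~~
~~~v~~~
~~~~~~~
~~~~~~~
~~~~~~~
t=1: ~~~~~~~
~~~~~~~
~~~~~~~
~~<+~~~
~~~~~~~
~~~~~~~
~~~~~~~
t=2: ~~~~~~~
~~~~~~~
~~^~~~~
~~++~~~
~~~~~~~
~~~~~~~
~~~~~~~
t=3: ~~~~~~~
~~~~~~~
~~+>~~~
~~++~~~
~~~~~~~
~~~~~~~
~~~~~~~
t=4: ~~~~~~~
~~~~~~~
~~++~~~
~~+v~~~
~~~~~~~
~~~~~~~
~~~~~~~
t=5: ~~~~~~~
~~~~~~~
~~++~~~
~~+~>~~
~~~~~~~
~~~~~~~
~~~~~~~
t=6: ~~~~~~~
~~~~~~~
~~++~~~
~~+~+~~
~~~~v~~
~~~~~~~
~~~~~~~
t=7: ~~~~~~~
~~~~~~~
~~++~~~
~~+~+~~
~~~<+~~
~~~~~~~
~~~~~~~
t=8: ~~~~~~~
~~~~~~~
~~++~~~
~~+^+~~
~~~++~~
~~~~~~~
~~~~~~~
t=9: ~~~~~~~
~~~~~~~
~~++~~~
~~++>~~
~~~++~~
~~~~~~~
~~~~~~~
t=10: ~~~~~~~
~~~~~~~
~~++^~~
~~++~~~
~~~++~~
~~~~~~~
~~~~~~~
t=11: ~~~~~~~
~~~~~~~
~~+++>~
~~++~~~
~~~++~~
~~~~~~~
~~~~~~~
t=12: ~~~~~~~
~~~~~~~
~~++++~
~~++~v~
~~~++~~
~~~~~~~
~~~~~~~
t=13: ~~~~~~~
~~~~~~~
~~++++~
~~++<+~
~~~++~~
~~~~~~~
~~~~~~~
t=14: ~~~~~~~
~~~~~~~
~~++^+~
~~++++~
~~~++~~
~~~~~~~
~~~~~~~
t=15: ~~~~~~~
~~~~~~~
~~+<~+~
~~++++~
~~~++~~
~~~~~~~
~~~~~~~
t=16: ~~~~~~~
~~~~~~~
~~+~~+~
~~+v++~
~~~++~~
~~~~~~~
~~~~~~~
t=17: ~~~~~~~
~~~~~~~
~~+~~+~
~~+~>+~
~~~++~~
~~~~~~~
~~~~~~~
t=18: ~~~~~~~
~~~~~~~
~~+~^+~
~~+~~+~
~~~++~~
~~~~~~~
~~~~~~~
t=19: ~~~~~~~
~~~~~~~
~~+~+>~
~~+~~+~
~~~++~~
~~~~~~~
~~~~~~~
t=20: ~~~~~~~
~~~~~^~
~~+~+~~
~~+~~+~
~~~++~~
~~~~~~~
~~~~~~~
t=21: ~~~~~~~
~~~~~+>
~~+~+~~
~~+~~+~
~~~++~~
~~~~~~~
~~~~~~~
t=22: ~~~~~~~
~~~~~++
~~+~+~v
~~+~~+~
~~~++~~
~~~~~~~
~~~~~~~
t=23: ~~~~~~~
~~~~~++
~~+~+<+
~~+~~+~
~~~++~~
~~~~~~~
~~~~~~~
t=24: ~~~~~~~
~~~~~^+
~~+~+++
~~+~~+~
~~~++~~
~~~~~~~
~~~~~~~
t=25: ~~~~~~~
~~~~<~+
~~+~+++
~~+~~+~
~~~++~~
~~~~~~~
~~~~~~~
t=26: ~~~~^~~
~~~~+~+
~~+~+++
~~+~~+~
~~~++~~
~~~~~~~
~~~~~~~
t=27: ~~~~+>~
~~~~+~+
~~+~+++
~~+~~+~
~~~++~~
~~~~~~~
~~~~~~~
t=28: ~~~~++~
~~~~+v+
~~+~+++
~~+~~+~
~~~++~~
~~~~~~~
~~~~~~~
t=29: ~~~~++~
~~~~<++
~~+~+++
~~+~~+~
~~~++~~
~~~~~~~
~~~~~~~
t=30: ~~~~++~
~~~~~++
~~+~v++
~~+~~+~
~~~++~~
~~~~~~~
~~~~~~~
t=31: ~~~~++~
~~~~~++
~~+~~>+
~~+~~+~
~~~++~~
~~~~~~~
~~~~~~~
t=32: ~~~~++~
~~~~~^+
~~+~~~+
~~+~~+~
~~~++~~
~~~~~~~
~~~~~~~
t=33: ~~~~++~
~~~~<~+
~~+~~~+
~~+~~+~
~~~++~~
~~~~~~~
~~~~~~~

1,4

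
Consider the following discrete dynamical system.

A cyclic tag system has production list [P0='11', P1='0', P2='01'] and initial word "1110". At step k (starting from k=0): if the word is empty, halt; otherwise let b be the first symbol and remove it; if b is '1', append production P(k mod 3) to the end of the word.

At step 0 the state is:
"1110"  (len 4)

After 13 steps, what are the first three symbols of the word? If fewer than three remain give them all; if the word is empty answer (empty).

101

0) "1110"  (len 4)
1) "11011"  (len 5)
2) "10110"  (len 5)
3) "011001"  (len 6)
4) "11001"  (len 5)
5) "10010"  (len 5)
6) "001001"  (len 6)
7) "01001"  (len 5)
8) "1001"  (len 4)
9) "00101"  (len 5)
10) "0101"  (len 4)
11) "101"  (len 3)
12) "0101"  (len 4)
13) "101"  (len 3)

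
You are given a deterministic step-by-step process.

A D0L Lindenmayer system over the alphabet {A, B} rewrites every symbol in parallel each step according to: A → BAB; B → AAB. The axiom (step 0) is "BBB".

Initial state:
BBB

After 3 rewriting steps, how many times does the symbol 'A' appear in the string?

t=0: BBB
t=1: AABAABAAB
t=2: BABBABAABBABBABAABBABBABAAB
t=3: AABBABAABAABBABAABBABBABAABAABBABAABAABBABAABBABBABAABAABBABAABAABBABAABBABBABAAB

42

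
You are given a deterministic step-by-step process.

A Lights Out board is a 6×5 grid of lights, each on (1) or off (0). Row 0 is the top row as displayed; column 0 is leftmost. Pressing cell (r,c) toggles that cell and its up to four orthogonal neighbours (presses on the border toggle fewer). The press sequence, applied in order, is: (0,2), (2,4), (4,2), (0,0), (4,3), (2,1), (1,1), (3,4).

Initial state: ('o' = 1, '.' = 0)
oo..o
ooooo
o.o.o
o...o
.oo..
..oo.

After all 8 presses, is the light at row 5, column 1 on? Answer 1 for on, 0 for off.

0) oo..o
ooooo
o.o.o
o...o
.oo..
..oo.
1) o.ooo
oo.oo
o.o.o
o...o
.oo..
..oo.
2) o.ooo
oo.o.
o.oo.
o....
.oo..
..oo.
3) o.ooo
oo.o.
o.oo.
o.o..
...o.
...o.
4) .oooo
.o.o.
o.oo.
o.o..
...o.
...o.
5) .oooo
.o.o.
o.oo.
o.oo.
..o.o
.....
6) .oooo
...o.
.o.o.
oooo.
..o.o
.....
7) ..ooo
oooo.
...o.
oooo.
..o.o
.....
8) ..ooo
oooo.
...oo
ooo.o
..o..
.....

0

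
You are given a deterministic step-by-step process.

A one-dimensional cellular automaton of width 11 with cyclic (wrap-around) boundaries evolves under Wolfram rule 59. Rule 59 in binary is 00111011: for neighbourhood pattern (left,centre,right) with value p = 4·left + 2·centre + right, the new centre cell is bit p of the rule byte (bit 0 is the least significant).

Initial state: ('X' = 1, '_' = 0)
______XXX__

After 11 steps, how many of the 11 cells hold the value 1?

0) ______XXX__
1) XXXXXXX__XX
2) _______XXX_
3) XXXXXXXX__X
4) ________XXX
5) XXXXXXXXX__
6) X________XX
7) _XXXXXXXXX_
8) XX________X
9) __XXXXXXXXX
10) XXX________
11) X__XXXXXXXX

9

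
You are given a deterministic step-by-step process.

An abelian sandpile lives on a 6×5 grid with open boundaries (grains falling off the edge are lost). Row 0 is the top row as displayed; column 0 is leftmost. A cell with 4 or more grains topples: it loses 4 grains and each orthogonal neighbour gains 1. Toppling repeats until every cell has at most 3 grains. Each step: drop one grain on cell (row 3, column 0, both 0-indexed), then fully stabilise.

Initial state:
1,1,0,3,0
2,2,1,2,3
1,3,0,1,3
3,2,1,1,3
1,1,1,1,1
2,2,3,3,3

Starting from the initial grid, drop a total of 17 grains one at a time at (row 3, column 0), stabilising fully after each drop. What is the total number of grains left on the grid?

50

[0] 1,1,0,3,0
2,2,1,2,3
1,3,0,1,3
3,2,1,1,3
1,1,1,1,1
2,2,3,3,3
[1] 1,1,0,3,0
2,2,1,2,3
2,3,0,1,3
0,3,1,1,3
2,1,1,1,1
2,2,3,3,3
[2] 1,1,0,3,0
2,2,1,2,3
2,3,0,1,3
1,3,1,1,3
2,1,1,1,1
2,2,3,3,3
[3] 1,1,0,3,0
2,2,1,2,3
2,3,0,1,3
2,3,1,1,3
2,1,1,1,1
2,2,3,3,3
[4] 1,1,0,3,0
2,2,1,2,3
2,3,0,1,3
3,3,1,1,3
2,1,1,1,1
2,2,3,3,3
[5] 1,1,0,3,0
3,3,1,2,3
0,1,1,1,3
2,1,2,1,3
3,2,1,1,1
2,2,3,3,3
[6] 1,1,0,3,0
3,3,1,2,3
0,1,1,1,3
3,1,2,1,3
3,2,1,1,1
2,2,3,3,3
[7] 1,1,0,3,0
3,3,1,2,3
1,1,1,1,3
1,2,2,1,3
0,3,1,1,1
3,2,3,3,3
[8] 1,1,0,3,0
3,3,1,2,3
1,1,1,1,3
2,2,2,1,3
0,3,1,1,1
3,2,3,3,3
[9] 1,1,0,3,0
3,3,1,2,3
1,1,1,1,3
3,2,2,1,3
0,3,1,1,1
3,2,3,3,3
[10] 1,1,0,3,0
3,3,1,2,3
2,1,1,1,3
0,3,2,1,3
1,3,1,1,1
3,2,3,3,3
[11] 1,1,0,3,0
3,3,1,2,3
2,1,1,1,3
1,3,2,1,3
1,3,1,1,1
3,2,3,3,3
[12] 1,1,0,3,0
3,3,1,2,3
2,1,1,1,3
2,3,2,1,3
1,3,1,1,1
3,2,3,3,3
[13] 1,1,0,3,0
3,3,1,2,3
2,1,1,1,3
3,3,2,1,3
1,3,1,1,1
3,2,3,3,3
[14] 1,1,0,3,0
3,3,1,2,3
3,2,1,1,3
1,1,3,1,3
3,0,2,1,1
3,3,3,3,3
[15] 1,1,0,3,0
3,3,1,2,3
3,2,1,1,3
2,1,3,1,3
3,0,2,1,1
3,3,3,3,3
[16] 1,1,0,3,0
3,3,1,2,3
3,2,1,1,3
3,1,3,1,3
3,0,2,1,1
3,3,3,3,3
[17] 2,2,0,3,0
1,1,2,2,3
2,0,2,1,3
2,3,3,1,3
1,2,3,2,2
1,1,1,1,0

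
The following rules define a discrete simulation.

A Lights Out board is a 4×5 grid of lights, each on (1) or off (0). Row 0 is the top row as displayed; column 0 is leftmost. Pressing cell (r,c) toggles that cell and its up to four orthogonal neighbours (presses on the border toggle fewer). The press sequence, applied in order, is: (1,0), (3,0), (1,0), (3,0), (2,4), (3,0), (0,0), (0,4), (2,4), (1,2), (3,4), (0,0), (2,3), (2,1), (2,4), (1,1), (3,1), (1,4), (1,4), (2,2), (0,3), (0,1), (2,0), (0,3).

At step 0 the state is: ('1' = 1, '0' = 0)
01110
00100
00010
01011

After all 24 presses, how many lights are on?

10

k=0  01110
00100
00010
01011
k=1  11110
11100
10010
01011
k=2  11110
11100
00010
10011
k=3  01110
00100
10010
10011
k=4  01110
00100
00010
01011
k=5  01110
00101
00001
01010
k=6  01110
00101
10001
10010
k=7  10110
10101
10001
10010
k=8  10101
10100
10001
10010
k=9  10101
10101
10010
10011
k=10  10001
11011
10110
10011
k=11  10001
11011
10111
10000
k=12  01001
01011
10111
10000
k=13  01001
01001
10000
10010
k=14  01001
00001
01100
11010
k=15  01001
00000
01111
11011
k=16  00001
11100
00111
11011
k=17  00001
11100
01111
00111
k=18  00000
11111
01110
00111
k=19  00001
11100
01111
00111
k=20  00001
11000
00001
00011
k=21  00110
11010
00001
00011
k=22  11010
10010
00001
00011
k=23  11010
00010
11001
10011
k=24  11101
00000
11001
10011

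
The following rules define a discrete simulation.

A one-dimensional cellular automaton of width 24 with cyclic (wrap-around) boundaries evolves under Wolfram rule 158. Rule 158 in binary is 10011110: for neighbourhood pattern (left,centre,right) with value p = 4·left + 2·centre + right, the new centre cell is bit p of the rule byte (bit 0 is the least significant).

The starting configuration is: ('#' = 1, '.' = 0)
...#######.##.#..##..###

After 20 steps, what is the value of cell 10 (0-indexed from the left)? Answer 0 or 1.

1

0) ...#######.##.#..##..###
1) #.#######..#..####.####.
2) #.######.########..###..
3) #.#####..#######.####.##
4) ..####.########..###..##
5) #####..#######.####.###.
6) ####.########..###..##..
7) ###..#######.####.###.##
8) ##.########..###..##..##
9) #..#######.####.###.####
10) .########..###..##..####
11) .#######.####.###.#####.
12) #######..###..##..####.#
13) ######.####.###.#####..#
14) #####..###..##..####.###
15) ####.####.###.#####..###
16) ###..###..##..####.#####
17) ##.####.###.#####..#####
18) #..###..##..####.#######
19) .####.###.#####..#######
20) .###..##..####.########.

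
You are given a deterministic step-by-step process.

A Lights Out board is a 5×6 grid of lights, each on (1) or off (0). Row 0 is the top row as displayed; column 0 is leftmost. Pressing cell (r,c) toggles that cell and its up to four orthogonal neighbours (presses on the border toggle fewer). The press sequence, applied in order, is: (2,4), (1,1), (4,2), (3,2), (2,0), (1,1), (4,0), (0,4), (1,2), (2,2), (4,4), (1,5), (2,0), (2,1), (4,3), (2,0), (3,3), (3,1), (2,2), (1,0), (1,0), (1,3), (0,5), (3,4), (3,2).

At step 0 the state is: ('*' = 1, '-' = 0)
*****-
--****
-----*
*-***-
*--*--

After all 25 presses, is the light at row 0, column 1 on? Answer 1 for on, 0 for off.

1

k=0  *****-
--****
-----*
*-***-
*--*--
k=1  *****-
--**-*
---**-
*-**--
*--*--
k=2  *-***-
**-*-*
-*-**-
*-**--
*--*--
k=3  *-***-
**-*-*
-*-**-
*--*--
***---
k=4  *-***-
**-*-*
-****-
***---
**----
k=5  *-***-
-*-*-*
*-***-
-**---
**----
k=6  *****-
*-**-*
*****-
-**---
**----
k=7  *****-
*-**-*
*****-
***---
------
k=8  ***--*
*-****
*****-
***---
------
k=9  **---*
**--**
**-**-
***---
------
k=10  **---*
***-**
*-*-*-
**----
------
k=11  **---*
***-**
*-*-*-
**--*-
---***
k=12  **----
***---
*-*-**
**--*-
---***
k=13  **----
-**---
-**-**
-*--*-
---***
k=14  **----
--*---
*---**
----*-
---***
k=15  **----
--*---
*---**
---**-
--*--*
k=16  **----
*-*---
-*--**
*--**-
--*--*
k=17  **----
*-*---
-*-***
*-*---
--**-*
k=18  **----
*-*---
---***
-*----
-***-*
k=19  **----
*-----
-**-**
-**---
-***-*
k=20  -*----
-*----
***-**
-**---
-***-*
k=21  **----
*-----
-**-**
-**---
-***-*
k=22  **-*--
*-***-
-*****
-**---
-***-*
k=23  **-***
*-****
-*****
-**---
-***-*
k=24  **-***
*-****
-***-*
-*****
-*****
k=25  **-***
*-****
-*-*-*
----**
-*-***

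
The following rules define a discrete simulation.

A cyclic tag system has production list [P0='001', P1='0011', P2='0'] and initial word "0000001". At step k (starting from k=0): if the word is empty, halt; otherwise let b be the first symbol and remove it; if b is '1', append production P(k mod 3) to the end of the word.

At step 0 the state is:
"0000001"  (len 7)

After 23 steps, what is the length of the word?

2

step 0: "0000001"  (len 7)
step 1: "000001"  (len 6)
step 2: "00001"  (len 5)
step 3: "0001"  (len 4)
step 4: "001"  (len 3)
step 5: "01"  (len 2)
step 6: "1"  (len 1)
step 7: "001"  (len 3)
step 8: "01"  (len 2)
step 9: "1"  (len 1)
step 10: "001"  (len 3)
step 11: "01"  (len 2)
step 12: "1"  (len 1)
step 13: "001"  (len 3)
step 14: "01"  (len 2)
step 15: "1"  (len 1)
step 16: "001"  (len 3)
step 17: "01"  (len 2)
step 18: "1"  (len 1)
step 19: "001"  (len 3)
step 20: "01"  (len 2)
step 21: "1"  (len 1)
step 22: "001"  (len 3)
step 23: "01"  (len 2)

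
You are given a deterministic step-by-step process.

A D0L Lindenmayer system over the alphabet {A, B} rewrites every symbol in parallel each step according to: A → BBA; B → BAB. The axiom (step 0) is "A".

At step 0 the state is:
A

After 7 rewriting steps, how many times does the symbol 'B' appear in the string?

gen 0: A
gen 1: BBA
gen 2: BABBABBBA
gen 3: BABBBABABBABBBABABBABBABBBA
gen 4: BABBBABABBABBABBBABABBBABABBABBBABABBABBABBBABABBBABABBABBBABABBABBBABABBABBABBBA
gen 5: BABBBABABBABBABBBABABBBABABBABBBABABBABBBABABBABBABBBABABB…ABABBABBBABABBABBABBBABABBBABABBABBBABABBABBBABABBABBABBBA  (len 243)
gen 6: BABBBABABBABBABBBABABBBABABBABBBABABBABBBABABBABBABBBABABB…ABABBABBBABABBABBABBBABABBBABABBABBBABABBABBBABABBABBABBBA  (len 729)
gen 7: BABBBABABBABBABBBABABBBABABBABBBABABBABBBABABBABBABBBABABB…ABABBABBBABABBABBABBBABABBBABABBABBBABABBABBBABABBABBABBBA  (len 2187)

1458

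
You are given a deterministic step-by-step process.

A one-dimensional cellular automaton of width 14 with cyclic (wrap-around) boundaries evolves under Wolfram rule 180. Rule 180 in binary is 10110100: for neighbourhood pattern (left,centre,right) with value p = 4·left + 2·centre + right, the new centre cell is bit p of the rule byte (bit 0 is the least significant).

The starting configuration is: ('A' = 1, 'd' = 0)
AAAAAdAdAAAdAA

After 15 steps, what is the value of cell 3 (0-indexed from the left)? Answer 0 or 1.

1

t=0: AAAAAdAdAAAdAA
t=1: AAAAdAAAdAdAdA
t=2: AAAdAdAdAAAAAd
t=3: dAdAAAAAdAAAdA
t=4: AAAdAAAdAdAdAA
t=5: AAdAdAdAAAAAdA
t=6: AdAAAAAdAAAdAd
t=7: AAdAAAdAdAdAAA
t=8: AdAdAdAAAAAdAA
t=9: dAAAAAdAAAdAdA
t=10: AdAAAdAdAdAAAA
t=11: dAdAdAAAAAdAAA
t=12: AAAAAdAAAdAdAd
t=13: dAAAdAdAdAAAAA
t=14: AdAdAAAAAdAAAd
t=15: AAAAdAAAdAdAdA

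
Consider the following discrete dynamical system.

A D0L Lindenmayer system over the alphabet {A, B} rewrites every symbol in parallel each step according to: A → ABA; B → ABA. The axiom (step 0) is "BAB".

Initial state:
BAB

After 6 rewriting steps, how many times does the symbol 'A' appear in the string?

k=0  BAB
k=1  ABAABAABA
k=2  ABAABAABAABAABAABAABAABAABA
k=3  ABAABAABAABAABAABAABAABAABAABAABAABAABAABAABAABAABAABAABAABAABAABAABAABAABAABAABA
k=4  ABAABAABAABAABAABAABAABAABAABAABAABAABAABAABAABAABAABAABAA…AABAABAABAABAABAABAABAABAABAABAABAABAABAABAABAABAABAABAABA  (len 243)
k=5  ABAABAABAABAABAABAABAABAABAABAABAABAABAABAABAABAABAABAABAA…AABAABAABAABAABAABAABAABAABAABAABAABAABAABAABAABAABAABAABA  (len 729)
k=6  ABAABAABAABAABAABAABAABAABAABAABAABAABAABAABAABAABAABAABAA…AABAABAABAABAABAABAABAABAABAABAABAABAABAABAABAABAABAABAABA  (len 2187)

1458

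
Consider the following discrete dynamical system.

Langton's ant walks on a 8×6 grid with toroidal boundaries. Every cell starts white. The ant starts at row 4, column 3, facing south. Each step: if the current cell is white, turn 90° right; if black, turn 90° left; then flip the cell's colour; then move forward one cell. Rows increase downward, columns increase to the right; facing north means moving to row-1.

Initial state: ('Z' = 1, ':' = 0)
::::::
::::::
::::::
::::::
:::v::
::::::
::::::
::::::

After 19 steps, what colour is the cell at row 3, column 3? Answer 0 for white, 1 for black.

0

gen 0: ::::::
::::::
::::::
::::::
:::v::
::::::
::::::
::::::
gen 1: ::::::
::::::
::::::
::::::
::<Z::
::::::
::::::
::::::
gen 2: ::::::
::::::
::::::
::^:::
::ZZ::
::::::
::::::
::::::
gen 3: ::::::
::::::
::::::
::Z>::
::ZZ::
::::::
::::::
::::::
gen 4: ::::::
::::::
::::::
::ZZ::
::Zv::
::::::
::::::
::::::
gen 5: ::::::
::::::
::::::
::ZZ::
::Z:>:
::::::
::::::
::::::
gen 6: ::::::
::::::
::::::
::ZZ::
::Z:Z:
::::v:
::::::
::::::
gen 7: ::::::
::::::
::::::
::ZZ::
::Z:Z:
:::<Z:
::::::
::::::
gen 8: ::::::
::::::
::::::
::ZZ::
::Z^Z:
:::ZZ:
::::::
::::::
gen 9: ::::::
::::::
::::::
::ZZ::
::ZZ>:
:::ZZ:
::::::
::::::
gen 10: ::::::
::::::
::::::
::ZZ^:
::ZZ::
:::ZZ:
::::::
::::::
gen 11: ::::::
::::::
::::::
::ZZZ>
::ZZ::
:::ZZ:
::::::
::::::
gen 12: ::::::
::::::
::::::
::ZZZZ
::ZZ:v
:::ZZ:
::::::
::::::
gen 13: ::::::
::::::
::::::
::ZZZZ
::ZZ<Z
:::ZZ:
::::::
::::::
gen 14: ::::::
::::::
::::::
::ZZ^Z
::ZZZZ
:::ZZ:
::::::
::::::
gen 15: ::::::
::::::
::::::
::Z<:Z
::ZZZZ
:::ZZ:
::::::
::::::
gen 16: ::::::
::::::
::::::
::Z::Z
::ZvZZ
:::ZZ:
::::::
::::::
gen 17: ::::::
::::::
::::::
::Z::Z
::Z:>Z
:::ZZ:
::::::
::::::
gen 18: ::::::
::::::
::::::
::Z:^Z
::Z::Z
:::ZZ:
::::::
::::::
gen 19: ::::::
::::::
::::::
::Z:Z>
::Z::Z
:::ZZ:
::::::
::::::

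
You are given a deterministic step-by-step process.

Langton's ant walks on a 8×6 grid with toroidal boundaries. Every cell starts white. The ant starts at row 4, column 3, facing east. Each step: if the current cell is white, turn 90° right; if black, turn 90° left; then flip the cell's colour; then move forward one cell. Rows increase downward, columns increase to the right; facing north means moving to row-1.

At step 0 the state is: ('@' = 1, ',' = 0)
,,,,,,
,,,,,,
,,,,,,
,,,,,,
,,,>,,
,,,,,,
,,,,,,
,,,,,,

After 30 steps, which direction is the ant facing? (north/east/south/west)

[0] ,,,,,,
,,,,,,
,,,,,,
,,,,,,
,,,>,,
,,,,,,
,,,,,,
,,,,,,
[1] ,,,,,,
,,,,,,
,,,,,,
,,,,,,
,,,@,,
,,,v,,
,,,,,,
,,,,,,
[2] ,,,,,,
,,,,,,
,,,,,,
,,,,,,
,,,@,,
,,<@,,
,,,,,,
,,,,,,
[3] ,,,,,,
,,,,,,
,,,,,,
,,,,,,
,,^@,,
,,@@,,
,,,,,,
,,,,,,
[4] ,,,,,,
,,,,,,
,,,,,,
,,,,,,
,,@>,,
,,@@,,
,,,,,,
,,,,,,
[5] ,,,,,,
,,,,,,
,,,,,,
,,,^,,
,,@,,,
,,@@,,
,,,,,,
,,,,,,
[6] ,,,,,,
,,,,,,
,,,,,,
,,,@>,
,,@,,,
,,@@,,
,,,,,,
,,,,,,
[7] ,,,,,,
,,,,,,
,,,,,,
,,,@@,
,,@,v,
,,@@,,
,,,,,,
,,,,,,
[8] ,,,,,,
,,,,,,
,,,,,,
,,,@@,
,,@<@,
,,@@,,
,,,,,,
,,,,,,
[9] ,,,,,,
,,,,,,
,,,,,,
,,,^@,
,,@@@,
,,@@,,
,,,,,,
,,,,,,
[10] ,,,,,,
,,,,,,
,,,,,,
,,<,@,
,,@@@,
,,@@,,
,,,,,,
,,,,,,
[11] ,,,,,,
,,,,,,
,,^,,,
,,@,@,
,,@@@,
,,@@,,
,,,,,,
,,,,,,
[12] ,,,,,,
,,,,,,
,,@>,,
,,@,@,
,,@@@,
,,@@,,
,,,,,,
,,,,,,
[13] ,,,,,,
,,,,,,
,,@@,,
,,@v@,
,,@@@,
,,@@,,
,,,,,,
,,,,,,
[14] ,,,,,,
,,,,,,
,,@@,,
,,<@@,
,,@@@,
,,@@,,
,,,,,,
,,,,,,
[15] ,,,,,,
,,,,,,
,,@@,,
,,,@@,
,,v@@,
,,@@,,
,,,,,,
,,,,,,
[16] ,,,,,,
,,,,,,
,,@@,,
,,,@@,
,,,>@,
,,@@,,
,,,,,,
,,,,,,
[17] ,,,,,,
,,,,,,
,,@@,,
,,,^@,
,,,,@,
,,@@,,
,,,,,,
,,,,,,
[18] ,,,,,,
,,,,,,
,,@@,,
,,<,@,
,,,,@,
,,@@,,
,,,,,,
,,,,,,
[19] ,,,,,,
,,,,,,
,,^@,,
,,@,@,
,,,,@,
,,@@,,
,,,,,,
,,,,,,
[20] ,,,,,,
,,,,,,
,<,@,,
,,@,@,
,,,,@,
,,@@,,
,,,,,,
,,,,,,
[21] ,,,,,,
,^,,,,
,@,@,,
,,@,@,
,,,,@,
,,@@,,
,,,,,,
,,,,,,
[22] ,,,,,,
,@>,,,
,@,@,,
,,@,@,
,,,,@,
,,@@,,
,,,,,,
,,,,,,
[23] ,,,,,,
,@@,,,
,@v@,,
,,@,@,
,,,,@,
,,@@,,
,,,,,,
,,,,,,
[24] ,,,,,,
,@@,,,
,<@@,,
,,@,@,
,,,,@,
,,@@,,
,,,,,,
,,,,,,
[25] ,,,,,,
,@@,,,
,,@@,,
,v@,@,
,,,,@,
,,@@,,
,,,,,,
,,,,,,
[26] ,,,,,,
,@@,,,
,,@@,,
<@@,@,
,,,,@,
,,@@,,
,,,,,,
,,,,,,
[27] ,,,,,,
,@@,,,
^,@@,,
@@@,@,
,,,,@,
,,@@,,
,,,,,,
,,,,,,
[28] ,,,,,,
,@@,,,
@>@@,,
@@@,@,
,,,,@,
,,@@,,
,,,,,,
,,,,,,
[29] ,,,,,,
,@@,,,
@@@@,,
@v@,@,
,,,,@,
,,@@,,
,,,,,,
,,,,,,
[30] ,,,,,,
,@@,,,
@@@@,,
@,>,@,
,,,,@,
,,@@,,
,,,,,,
,,,,,,

east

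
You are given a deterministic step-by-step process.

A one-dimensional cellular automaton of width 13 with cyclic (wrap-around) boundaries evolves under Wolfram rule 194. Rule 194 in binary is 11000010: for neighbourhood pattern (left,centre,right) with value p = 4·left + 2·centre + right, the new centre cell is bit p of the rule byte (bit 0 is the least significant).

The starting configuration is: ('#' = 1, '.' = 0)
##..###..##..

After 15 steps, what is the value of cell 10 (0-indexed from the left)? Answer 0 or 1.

0

gen 0: ##..###..##..
gen 1: .#.#.##.#.#.#
gen 2: ......#......
gen 3: .....#.......
gen 4: ....#........
gen 5: ...#.........
gen 6: ..#..........
gen 7: .#...........
gen 8: #............
gen 9: ............#
gen 10: ...........#.
gen 11: ..........#..
gen 12: .........#...
gen 13: ........#....
gen 14: .......#.....
gen 15: ......#......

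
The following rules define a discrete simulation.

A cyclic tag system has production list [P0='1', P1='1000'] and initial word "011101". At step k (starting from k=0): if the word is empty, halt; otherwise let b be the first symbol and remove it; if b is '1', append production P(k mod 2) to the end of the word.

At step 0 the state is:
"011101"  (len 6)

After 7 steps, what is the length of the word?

13

gen 0: "011101"  (len 6)
gen 1: "11101"  (len 5)
gen 2: "11011000"  (len 8)
gen 3: "10110001"  (len 8)
gen 4: "01100011000"  (len 11)
gen 5: "1100011000"  (len 10)
gen 6: "1000110001000"  (len 13)
gen 7: "0001100010001"  (len 13)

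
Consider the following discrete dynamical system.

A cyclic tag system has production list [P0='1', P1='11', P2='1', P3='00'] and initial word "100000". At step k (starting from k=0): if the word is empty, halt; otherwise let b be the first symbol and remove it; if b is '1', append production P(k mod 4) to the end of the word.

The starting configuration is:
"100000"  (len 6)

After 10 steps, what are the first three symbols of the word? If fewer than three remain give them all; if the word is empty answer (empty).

gen 0: "100000"  (len 6)
gen 1: "000001"  (len 6)
gen 2: "00001"  (len 5)
gen 3: "0001"  (len 4)
gen 4: "001"  (len 3)
gen 5: "01"  (len 2)
gen 6: "1"  (len 1)
gen 7: "1"  (len 1)
gen 8: "00"  (len 2)
gen 9: "0"  (len 1)
gen 10: (halted — word empty)

(empty)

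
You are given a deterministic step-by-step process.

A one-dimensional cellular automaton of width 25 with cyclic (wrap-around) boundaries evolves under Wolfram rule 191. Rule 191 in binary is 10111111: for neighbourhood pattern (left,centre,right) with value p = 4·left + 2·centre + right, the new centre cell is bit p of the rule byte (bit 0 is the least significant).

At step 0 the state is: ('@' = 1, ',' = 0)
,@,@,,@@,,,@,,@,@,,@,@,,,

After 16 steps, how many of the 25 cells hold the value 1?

t=0: ,@,@,,@@,,,@,,@,@,,@,@,,,
t=1: @@@@@@@,@@@@@@@@@@@@@@@@@
t=2: @@@@@@,@@@@@@@@@@@@@@@@@@
t=3: @@@@@,@@@@@@@@@@@@@@@@@@@
t=4: @@@@,@@@@@@@@@@@@@@@@@@@@
t=5: @@@,@@@@@@@@@@@@@@@@@@@@@
t=6: @@,@@@@@@@@@@@@@@@@@@@@@@
t=7: @,@@@@@@@@@@@@@@@@@@@@@@@
t=8: ,@@@@@@@@@@@@@@@@@@@@@@@@
t=9: @@@@@@@@@@@@@@@@@@@@@@@@,
t=10: @@@@@@@@@@@@@@@@@@@@@@@,@
t=11: @@@@@@@@@@@@@@@@@@@@@@,@@
t=12: @@@@@@@@@@@@@@@@@@@@@,@@@
t=13: @@@@@@@@@@@@@@@@@@@@,@@@@
t=14: @@@@@@@@@@@@@@@@@@@,@@@@@
t=15: @@@@@@@@@@@@@@@@@@,@@@@@@
t=16: @@@@@@@@@@@@@@@@@,@@@@@@@

24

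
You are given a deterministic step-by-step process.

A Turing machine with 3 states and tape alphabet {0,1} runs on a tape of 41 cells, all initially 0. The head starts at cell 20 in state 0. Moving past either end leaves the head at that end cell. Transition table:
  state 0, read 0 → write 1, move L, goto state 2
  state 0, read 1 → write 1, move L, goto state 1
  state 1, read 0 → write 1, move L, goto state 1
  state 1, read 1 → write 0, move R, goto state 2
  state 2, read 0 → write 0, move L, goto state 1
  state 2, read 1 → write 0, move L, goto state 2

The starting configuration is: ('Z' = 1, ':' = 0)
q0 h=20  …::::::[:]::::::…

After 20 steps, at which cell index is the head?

0) q0 h=20  …::::::[:]::::::…
1) q2 h=19  …::::::[:]Z:::::…
2) q1 h=18  …::::::[:]:Z::::…
3) q1 h=17  …::::::[:]Z:Z:::…
4) q1 h=16  …::::::[:]ZZ:Z::…
5) q1 h=15  …::::::[:]ZZZ:Z:…
6) q1 h=14  …::::::[:]ZZZZ:Z…
7) q1 h=13  …::::::[:]ZZZZZ:…
8) q1 h=12  …::::::[:]ZZZZZZ…
9) q1 h=11  …::::::[:]ZZZZZZ…
10) q1 h=10  …::::::[:]ZZZZZZ…
11) q1 h= 9  …::::::[:]ZZZZZZ…
12) q1 h= 8  …::::::[:]ZZZZZZ…
13) q1 h= 7  …::::::[:]ZZZZZZ…
14) q1 h= 6  |::::::[:]ZZZZZZ…
15) q1 h= 5  |:::::[:]ZZZZZZ…
16) q1 h= 4  |::::[:]ZZZZZZ…
17) q1 h= 3  |:::[:]ZZZZZZ…
18) q1 h= 2  |::[:]ZZZZZZ…
19) q1 h= 1  |:[:]ZZZZZZ…
20) q1 h= 0  |[:]ZZZZZZ…

0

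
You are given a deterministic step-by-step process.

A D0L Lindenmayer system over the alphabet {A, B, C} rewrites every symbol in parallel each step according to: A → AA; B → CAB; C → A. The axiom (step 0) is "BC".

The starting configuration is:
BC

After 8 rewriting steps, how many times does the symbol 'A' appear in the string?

0) BC
1) CABA
2) AAACABAA
3) AAAAAAAAACABAAAA
4) AAAAAAAAAAAAAAAAAAAAACABAAAAAAAA
5) AAAAAAAAAAAAAAAAAAAAAAAAAAAAAAAAAAAAAAAAAAAAACABAAAAAAAAAAAAAAAA
6) AAAAAAAAAAAAAAAAAAAAAAAAAAAAAAAAAAAAAAAAAAAAAAAAAAAAAAAAAA…AAAAAAAAAAAAAAAAAAAAAAACABAAAAAAAAAAAAAAAAAAAAAAAAAAAAAAAA  (len 128)
7) AAAAAAAAAAAAAAAAAAAAAAAAAAAAAAAAAAAAAAAAAAAAAAAAAAAAAAAAAA…AAAAAAAAAAAAAAAAAAAAAAAAAAAAAAAAAAAAAAAAAAAAAAAAAAAAAAAAAA  (len 256)
8) AAAAAAAAAAAAAAAAAAAAAAAAAAAAAAAAAAAAAAAAAAAAAAAAAAAAAAAAAA…AAAAAAAAAAAAAAAAAAAAAAAAAAAAAAAAAAAAAAAAAAAAAAAAAAAAAAAAAA  (len 512)

510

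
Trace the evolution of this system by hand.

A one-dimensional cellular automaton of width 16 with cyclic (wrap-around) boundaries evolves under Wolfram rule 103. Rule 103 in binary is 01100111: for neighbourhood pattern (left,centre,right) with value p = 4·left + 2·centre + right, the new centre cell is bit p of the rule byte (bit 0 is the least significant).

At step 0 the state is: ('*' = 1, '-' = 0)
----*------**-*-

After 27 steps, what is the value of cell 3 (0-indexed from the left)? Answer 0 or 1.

t=0: ----*------**-*-
t=1: *****-*****-***-
t=2: ----**----**--**
t=3: -***-*-***-*-*-*
t=4: *--****--*******
t=5: *-*---*-*-------
t=6: ***-*****-******
t=7: --**----**------
t=8: **-*-***-*-*****
t=9: -****--****-----
t=10: *---*-*---*-****
t=11: *-*****-****----
t=12: **----**---*-***
t=13: -*-***-*-****---
t=14: ***--****---*-**
t=15: --*-*---*-****--
t=16: *****-****---*-*
t=17: ----**---*-****-
t=18: ****-*-****---*-
t=19: ---****---*-****
t=20: -**---*-****---*
t=21: *-*-****---*-***
t=22: ****---*-****---
t=23: ---*-****---*-**
t=24: -****---*-****-*
t=25: *---*-****---***
t=26: *-****---*-**---
t=27: **---*-****-*-**

0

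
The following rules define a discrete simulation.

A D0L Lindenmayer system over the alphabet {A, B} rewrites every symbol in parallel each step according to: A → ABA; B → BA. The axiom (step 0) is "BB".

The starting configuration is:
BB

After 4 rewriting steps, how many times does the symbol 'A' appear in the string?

42

t=0: BB
t=1: BABA
t=2: BAABABAABA
t=3: BAABAABABAABABAABAABABAABA
t=4: BAABAABABAABAABABAABABAABAABABAABABAABAABABAABAABABAABABAABAABABAABA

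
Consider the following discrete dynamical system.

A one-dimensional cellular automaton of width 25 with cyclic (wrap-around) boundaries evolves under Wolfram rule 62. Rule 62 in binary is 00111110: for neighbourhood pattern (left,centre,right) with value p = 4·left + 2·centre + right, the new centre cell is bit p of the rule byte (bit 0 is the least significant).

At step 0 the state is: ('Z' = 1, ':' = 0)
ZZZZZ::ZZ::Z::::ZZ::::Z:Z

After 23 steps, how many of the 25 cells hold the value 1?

0) ZZZZZ::ZZ::Z::::ZZ::::Z:Z
1) :::::ZZZ:ZZZZ::ZZ:Z::ZZZZ
2) Z:::ZZ::ZZ:::ZZZ:ZZZZZ:::
3) ZZ:ZZ:ZZZ:Z:ZZ::ZZ::::Z:Z
4) ::ZZ:ZZ::ZZZZ:ZZZ:Z::ZZZZ
5) ZZZ:ZZ:ZZZ:::ZZ::ZZZZZ:::
6) Z::ZZ:ZZ::Z:ZZ:ZZZ::::Z:Z
7) :ZZZ:ZZ:ZZZZZ:ZZ::Z::ZZZZ
8) ZZ::ZZ:ZZ::::ZZ:ZZZZZZ:::
9) Z:ZZZ:ZZ:Z::ZZ:ZZ:::::Z:Z
10) :ZZ::ZZ:ZZZZZ:ZZ:Z:::ZZZZ
11) ZZ:ZZZ:ZZ::::ZZ:ZZZ:ZZ:::
12) Z:ZZ::ZZ:Z::ZZ:ZZ::ZZ:Z:Z
13) :ZZ:ZZZ:ZZZZZ:ZZ:ZZZ:ZZZZ
14) ZZ:ZZ::ZZ::::ZZ:ZZ::ZZ:::
15) Z:ZZ:ZZZ:Z::ZZ:ZZ:ZZZ:Z:Z
16) :ZZ:ZZ::ZZZZZ:ZZ:ZZ::ZZZZ
17) ZZ:ZZ:ZZZ::::ZZ:ZZ:ZZZ:::
18) Z:ZZ:ZZ::Z::ZZ:ZZ:ZZ::Z:Z
19) :ZZ:ZZ:ZZZZZZ:ZZ:ZZ:ZZZZZ
20) ZZ:ZZ:ZZ:::::ZZ:ZZ:ZZ::::
21) Z:ZZ:ZZ:Z:::ZZ:ZZ:ZZ:Z::Z
22) :ZZ:ZZ:ZZZ:ZZ:ZZ:ZZ:ZZZZZ
23) ZZ:ZZ:ZZ::ZZ:ZZ:ZZ:ZZ::::

14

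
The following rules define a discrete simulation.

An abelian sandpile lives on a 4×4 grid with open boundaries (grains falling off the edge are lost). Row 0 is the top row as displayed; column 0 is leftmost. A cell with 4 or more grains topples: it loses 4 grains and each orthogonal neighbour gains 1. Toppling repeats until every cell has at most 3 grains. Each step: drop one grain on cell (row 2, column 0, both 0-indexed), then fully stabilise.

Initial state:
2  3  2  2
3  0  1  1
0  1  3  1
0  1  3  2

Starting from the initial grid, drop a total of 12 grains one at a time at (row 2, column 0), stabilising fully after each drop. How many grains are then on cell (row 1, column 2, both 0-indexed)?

2

k=0  2  3  2  2
3  0  1  1
0  1  3  1
0  1  3  2
k=1  2  3  2  2
3  0  1  1
1  1  3  1
0  1  3  2
k=2  2  3  2  2
3  0  1  1
2  1  3  1
0  1  3  2
k=3  2  3  2  2
3  0  1  1
3  1  3  1
0  1  3  2
k=4  3  3  2  2
0  1  1  1
1  2  3  1
1  1  3  2
k=5  3  3  2  2
0  1  1  1
2  2  3  1
1  1  3  2
k=6  3  3  2  2
0  1  1  1
3  2  3  1
1  1  3  2
k=7  3  3  2  2
1  1  1  1
0  3  3  1
2  1  3  2
k=8  3  3  2  2
1  1  1  1
1  3  3  1
2  1  3  2
k=9  3  3  2  2
1  1  1  1
2  3  3  1
2  1  3  2
k=10  3  3  2  2
1  1  1  1
3  3  3  1
2  1  3  2
k=11  3  3  2  2
2  2  2  1
1  1  1  2
3  3  0  3
k=12  3  3  2  2
2  2  2  1
2  1  1  2
3  3  0  3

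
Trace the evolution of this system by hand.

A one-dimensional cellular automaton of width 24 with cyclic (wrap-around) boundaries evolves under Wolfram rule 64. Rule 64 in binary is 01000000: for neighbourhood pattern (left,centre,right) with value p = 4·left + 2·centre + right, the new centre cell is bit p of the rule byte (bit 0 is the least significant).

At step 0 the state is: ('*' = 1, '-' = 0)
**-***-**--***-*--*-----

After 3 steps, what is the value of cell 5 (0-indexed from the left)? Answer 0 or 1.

gen 0: **-***-**--***-*--*-----
gen 1: -*---*--*----*----------
gen 2: ------------------------
gen 3: ------------------------

0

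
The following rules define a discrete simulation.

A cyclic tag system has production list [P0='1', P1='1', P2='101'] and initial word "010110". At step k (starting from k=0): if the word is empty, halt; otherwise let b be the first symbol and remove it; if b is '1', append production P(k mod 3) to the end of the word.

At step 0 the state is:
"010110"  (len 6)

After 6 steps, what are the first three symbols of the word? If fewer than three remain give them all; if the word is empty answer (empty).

111

0) "010110"  (len 6)
1) "10110"  (len 5)
2) "01101"  (len 5)
3) "1101"  (len 4)
4) "1011"  (len 4)
5) "0111"  (len 4)
6) "111"  (len 3)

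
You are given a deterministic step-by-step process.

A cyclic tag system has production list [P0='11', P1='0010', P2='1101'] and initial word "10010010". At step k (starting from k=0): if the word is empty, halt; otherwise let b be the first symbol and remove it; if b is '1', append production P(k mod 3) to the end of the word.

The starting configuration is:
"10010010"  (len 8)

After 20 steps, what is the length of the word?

0) "10010010"  (len 8)
1) "001001011"  (len 9)
2) "01001011"  (len 8)
3) "1001011"  (len 7)
4) "00101111"  (len 8)
5) "0101111"  (len 7)
6) "101111"  (len 6)
7) "0111111"  (len 7)
8) "111111"  (len 6)
9) "111111101"  (len 9)
10) "1111110111"  (len 10)
11) "1111101110010"  (len 13)
12) "1111011100101101"  (len 16)
13) "11101110010110111"  (len 17)
14) "11011100101101110010"  (len 20)
15) "10111001011011100101101"  (len 23)
16) "011100101101110010110111"  (len 24)
17) "11100101101110010110111"  (len 23)
18) "11001011011100101101111101"  (len 26)
19) "100101101110010110111110111"  (len 27)
20) "001011011100101101111101110010"  (len 30)

30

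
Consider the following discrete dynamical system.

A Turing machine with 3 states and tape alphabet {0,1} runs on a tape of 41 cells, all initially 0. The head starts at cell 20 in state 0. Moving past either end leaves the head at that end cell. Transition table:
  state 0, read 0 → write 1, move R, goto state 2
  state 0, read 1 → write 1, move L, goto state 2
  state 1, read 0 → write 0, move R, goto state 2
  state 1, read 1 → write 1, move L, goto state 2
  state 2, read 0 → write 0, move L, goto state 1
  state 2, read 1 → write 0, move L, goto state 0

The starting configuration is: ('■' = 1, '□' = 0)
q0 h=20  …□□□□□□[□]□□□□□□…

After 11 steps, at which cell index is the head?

19

0) q0 h=20  …□□□□□□[□]□□□□□□…
1) q2 h=21  …□□□□□■[□]□□□□□□…
2) q1 h=20  …□□□□□□[■]□□□□□□…
3) q2 h=19  …□□□□□□[□]■□□□□□…
4) q1 h=18  …□□□□□□[□]□■□□□□…
5) q2 h=19  …□□□□□□[□]■□□□□□…
6) q1 h=18  …□□□□□□[□]□■□□□□…
7) q2 h=19  …□□□□□□[□]■□□□□□…
8) q1 h=18  …□□□□□□[□]□■□□□□…
9) q2 h=19  …□□□□□□[□]■□□□□□…
10) q1 h=18  …□□□□□□[□]□■□□□□…
11) q2 h=19  …□□□□□□[□]■□□□□□…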